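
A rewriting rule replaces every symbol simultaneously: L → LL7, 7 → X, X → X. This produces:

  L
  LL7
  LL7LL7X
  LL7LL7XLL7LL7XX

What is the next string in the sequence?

LL7LL7XLL7LL7XXLL7LL7XLL7LL7XXX

Replace each of the 15 characters of LL7LL7XLL7LL7XX in place — LL7 LL7 X LL7 LL7 X X LL7 LL7 X LL7 LL7 X X X — and concatenate.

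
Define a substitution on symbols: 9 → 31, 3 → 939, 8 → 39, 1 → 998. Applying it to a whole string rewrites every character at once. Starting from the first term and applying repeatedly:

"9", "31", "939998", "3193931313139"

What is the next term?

Applying the rule to each of the 13 symbols of 3193931313139 gives the pieces 939 998 31 939 31 939 998 939 998 939 998 939 31, which concatenate to the answer.

939998319393193999893999893999893931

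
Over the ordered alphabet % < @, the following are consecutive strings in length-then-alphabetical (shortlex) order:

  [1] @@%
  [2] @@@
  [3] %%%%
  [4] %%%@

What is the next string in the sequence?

Treat %%%@ as a base-2 numeral over the given alphabet and add one, carrying through any trailing @'s.

%%@%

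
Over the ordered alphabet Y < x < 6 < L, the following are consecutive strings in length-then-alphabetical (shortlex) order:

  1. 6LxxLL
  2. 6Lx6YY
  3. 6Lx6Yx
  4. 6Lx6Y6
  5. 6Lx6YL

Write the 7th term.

6Lx6xx

Advancing 2 positions from 6Lx6YL through 6Lx6YL → 6Lx6xY reaches term 7.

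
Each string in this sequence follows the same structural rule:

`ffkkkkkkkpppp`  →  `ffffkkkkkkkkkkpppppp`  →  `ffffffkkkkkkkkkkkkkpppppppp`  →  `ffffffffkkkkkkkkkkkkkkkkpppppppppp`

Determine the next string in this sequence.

The n-th term is 2n-2 f's then 3n+1 k's then 2n p's, where the shown terms are n = 2, 3, 4, 5.
At n = 6 the blocks have lengths 10, 19, 12.

ffffffffffkkkkkkkkkkkkkkkkkkkpppppppppppp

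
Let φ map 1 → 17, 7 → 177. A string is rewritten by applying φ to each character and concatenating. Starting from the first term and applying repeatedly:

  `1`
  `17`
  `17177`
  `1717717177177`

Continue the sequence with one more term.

1717717177177171771717717717177177

Applying the rule to each of the 13 symbols of 1717717177177 gives the pieces 17 177 17 177 177 17 177 17 177 177 17 177 177, which concatenate to the answer.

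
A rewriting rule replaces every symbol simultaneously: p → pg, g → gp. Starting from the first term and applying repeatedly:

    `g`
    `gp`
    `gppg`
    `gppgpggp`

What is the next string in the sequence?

Apply φ to gppgpggp symbol by symbol: g→gp, p→pg, p→pg, g→gp, p→pg, g→gp, g→gp, p→pg; joined: gp pg pg gp pg gp gp pg.

gppgpggppggpgppg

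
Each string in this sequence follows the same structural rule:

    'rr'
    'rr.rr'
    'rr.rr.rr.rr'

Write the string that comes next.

s(k+1) = s(k)·.·s(k) — each term doubles the last with '.' between the halves.
Doubling rr.rr.rr.rr with '.' between the halves:

rr.rr.rr.rr.rr.rr.rr.rr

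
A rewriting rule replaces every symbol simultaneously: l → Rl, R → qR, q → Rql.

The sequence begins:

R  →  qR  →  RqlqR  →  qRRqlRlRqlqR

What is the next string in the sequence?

Apply φ to qRRqlRlRqlqR symbol by symbol: q→Rql, R→qR, R→qR, q→Rql, l→Rl, R→qR, l→Rl, R→qR, q→Rql, l→Rl, q→Rql, R→qR; joined: Rql qR qR Rql Rl qR Rl qR Rql Rl Rql qR.

RqlqRqRRqlRlqRRlqRRqlRlRqlqR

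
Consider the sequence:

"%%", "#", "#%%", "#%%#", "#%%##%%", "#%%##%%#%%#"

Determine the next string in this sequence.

Each term (from the third on) is the previous term followed by the one before it: term 3 = #·%% = #%%.
The next term joins #%%##%%#%%# and #%%##%%.

#%%##%%#%%##%%##%%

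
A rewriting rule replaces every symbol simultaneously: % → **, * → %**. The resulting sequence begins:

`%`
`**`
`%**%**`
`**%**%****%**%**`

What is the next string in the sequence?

Applying the rule to each of the 16 symbols of **%**%****%**%** gives the pieces %** %** ** %** %** ** %** %** %** %** ** %** %** ** %** %**, which concatenate to the answer.

%**%****%**%****%**%**%**%****%**%****%**%**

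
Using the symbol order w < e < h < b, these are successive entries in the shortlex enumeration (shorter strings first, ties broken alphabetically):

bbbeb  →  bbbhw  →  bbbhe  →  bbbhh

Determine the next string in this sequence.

The successor of bbbhh increments the rightmost position that isn't already b and resets every position after it to w.

bbbhb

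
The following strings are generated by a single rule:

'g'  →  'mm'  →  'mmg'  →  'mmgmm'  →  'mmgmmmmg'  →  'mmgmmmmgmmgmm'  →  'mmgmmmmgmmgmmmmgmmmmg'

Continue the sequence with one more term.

Each term (from the third on) is the previous term followed by the one before it: term 3 = mm·g = mmg.
So term 8 is mmgmmmmgmmgmmmmgmmmmg·mmgmmmmgmmgmm.

mmgmmmmgmmgmmmmgmmmmgmmgmmmmgmmgmm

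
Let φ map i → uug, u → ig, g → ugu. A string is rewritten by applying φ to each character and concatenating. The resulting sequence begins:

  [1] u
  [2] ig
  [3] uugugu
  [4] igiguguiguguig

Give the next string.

uuguguuuguguiguguiguuguguiguguiguugugu

Replace each of the 14 characters of igiguguiguguig in place — uug ugu uug ugu ig ugu ig uug ugu ig ugu ig uug ugu — and concatenate.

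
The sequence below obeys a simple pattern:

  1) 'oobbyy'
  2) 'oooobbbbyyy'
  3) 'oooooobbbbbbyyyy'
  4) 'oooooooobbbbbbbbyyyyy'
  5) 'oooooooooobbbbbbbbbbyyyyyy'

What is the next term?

The n-th term is 2n o's then 2n b's then n+1 y's (n = 1, 2, …).
At n = 6 the blocks have lengths 12, 12, 7.

oooooooooooobbbbbbbbbbbbyyyyyyy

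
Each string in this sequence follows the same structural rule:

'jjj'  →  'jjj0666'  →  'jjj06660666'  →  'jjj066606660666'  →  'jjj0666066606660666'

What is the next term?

Each term is the previous one with 0666 appended.
Applying this once more to jjj0666066606660666:

jjj06660666066606660666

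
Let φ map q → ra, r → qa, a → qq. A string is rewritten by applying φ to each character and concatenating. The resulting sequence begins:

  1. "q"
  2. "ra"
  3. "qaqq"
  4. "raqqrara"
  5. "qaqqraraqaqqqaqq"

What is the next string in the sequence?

Rewriting the 16 symbols of qaqqraraqaqqqaqq one by one yields ra qq ra ra qa qq qa qq ra qq ra ra ra qq ra ra; concatenated:

raqqraraqaqqqaqqraqqrararaqqrara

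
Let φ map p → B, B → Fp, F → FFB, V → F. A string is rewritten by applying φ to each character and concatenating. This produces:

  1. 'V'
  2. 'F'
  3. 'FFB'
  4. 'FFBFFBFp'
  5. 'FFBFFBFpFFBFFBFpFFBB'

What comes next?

FFBFFBFpFFBFFBFpFFBBFFBFFBFpFFBFFBFpFFBBFFBFFBFpFp

φ(FFBFFBFpFFBFFBFpFFBB) expands symbol-by-symbol to FFB FFB Fp FFB FFB Fp FFB B FFB FFB Fp FFB FFB Fp FFB B FFB FFB Fp Fp; joining the 20 pieces gives the next term.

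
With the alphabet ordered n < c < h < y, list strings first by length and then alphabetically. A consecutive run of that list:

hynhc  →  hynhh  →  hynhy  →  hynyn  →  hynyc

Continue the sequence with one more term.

hynyh

Find the rightmost character of hynyc below y, bump it to the next letter, and reset everything to its right to n.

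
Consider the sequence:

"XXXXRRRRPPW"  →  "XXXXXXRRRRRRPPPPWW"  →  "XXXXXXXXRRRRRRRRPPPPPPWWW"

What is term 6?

Reading off run lengths: X runs 4, 6, 8; R runs 4, 6, 8; P runs 2, 4, 6; W runs 1, 2, 3 — each is linear in n (n = 1, 2, …).
Setting n = 6 gives 14, 14, 12, 6 characters in each block.

XXXXXXXXXXXXXXRRRRRRRRRRRRRRPPPPPPPPPPPPWWWWWW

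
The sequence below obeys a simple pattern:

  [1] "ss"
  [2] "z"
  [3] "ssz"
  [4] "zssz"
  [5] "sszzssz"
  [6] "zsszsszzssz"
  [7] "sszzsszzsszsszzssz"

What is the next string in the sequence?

zsszsszzsszsszzsszzsszsszzssz

This is a Fibonacci-style word recurrence s(k) = s(k−2)·s(k−1): e.g. ss·z = ssz.
So term 8 is zsszsszzssz·sszzsszzsszsszzssz.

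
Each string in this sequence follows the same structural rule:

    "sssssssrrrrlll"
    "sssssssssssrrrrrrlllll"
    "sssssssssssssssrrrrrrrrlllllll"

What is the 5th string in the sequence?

Term n consists of 4n+3 s's, followed by 2n+2 r's, followed by 2n+1 l's (n = 1, 2, …).
At n = 5 the blocks have lengths 23, 12, 11.

sssssssssssssssssssssssrrrrrrrrrrrrlllllllllll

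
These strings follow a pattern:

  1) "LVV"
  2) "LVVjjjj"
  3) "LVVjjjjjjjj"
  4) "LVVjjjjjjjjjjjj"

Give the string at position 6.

LVVjjjjjjjjjjjjjjjjjjjj

The strings grow by a fixed suffix jjjj each time.
From LVVjjjjjjjjjjjj, 2 further steps: LVVjjjjjjjjjjjj → LVVjjjjjjjjjjjjjjjj → (answer).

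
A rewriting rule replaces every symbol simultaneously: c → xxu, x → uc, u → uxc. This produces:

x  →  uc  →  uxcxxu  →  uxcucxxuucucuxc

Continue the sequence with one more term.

Rewriting the 15 symbols of uxcucxxuucucuxc one by one yields uxc uc xxu uxc xxu uc uc uxc uxc xxu uxc xxu uxc uc xxu; concatenated:

uxcucxxuuxcxxuucucuxcuxcxxuuxcxxuuxcucxxu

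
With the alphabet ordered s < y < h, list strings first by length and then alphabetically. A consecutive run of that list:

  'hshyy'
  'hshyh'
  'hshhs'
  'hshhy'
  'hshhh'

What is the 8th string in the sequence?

hyssh

Advancing 3 positions from hshhh through hshhh → hysss → hyssy reaches term 8.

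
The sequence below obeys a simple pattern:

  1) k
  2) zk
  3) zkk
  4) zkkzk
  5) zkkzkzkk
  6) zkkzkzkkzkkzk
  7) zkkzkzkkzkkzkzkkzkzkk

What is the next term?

zkkzkzkkzkkzkzkkzkzkkzkkzkzkkzkkzk

Each term (from the third on) is the previous term followed by the one before it: term 3 = zk·k = zkk.
So term 8 is zkkzkzkkzkkzkzkkzkzkk·zkkzkzkkzkkzk.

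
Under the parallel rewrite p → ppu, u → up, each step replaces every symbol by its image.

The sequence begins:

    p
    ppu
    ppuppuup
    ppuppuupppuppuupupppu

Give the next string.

ppuppuupppuppuupupppuppuppuupppuppuupupppuupppuppuppuup

Applying the rule to each of the 21 symbols of ppuppuupppuppuupupppu gives the pieces ppu ppu up ppu ppu up up ppu ppu ppu up ppu ppu up up ppu up ppu ppu ppu up, which concatenate to the answer.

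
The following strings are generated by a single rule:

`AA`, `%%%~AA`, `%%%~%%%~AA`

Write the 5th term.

The strings grow by a fixed prefix %%%~ each time.
From %%%~%%%~AA, 2 further steps: %%%~%%%~AA → %%%~%%%~%%%~AA → (answer).

%%%~%%%~%%%~%%%~AA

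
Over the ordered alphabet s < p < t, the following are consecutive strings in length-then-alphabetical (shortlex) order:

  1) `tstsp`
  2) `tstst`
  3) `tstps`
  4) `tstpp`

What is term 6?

tstts

Stepping forward 2 times from tstpp: tstpp → tstpt, then the target.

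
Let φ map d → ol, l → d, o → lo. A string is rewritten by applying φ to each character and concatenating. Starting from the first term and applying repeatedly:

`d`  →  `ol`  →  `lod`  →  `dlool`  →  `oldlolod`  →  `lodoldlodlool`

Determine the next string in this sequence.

Rewriting the 13 symbols of lodoldlodlool one by one yields d lo ol lo d ol d lo ol d lo lo d; concatenated:

dloollodoldlooldlolod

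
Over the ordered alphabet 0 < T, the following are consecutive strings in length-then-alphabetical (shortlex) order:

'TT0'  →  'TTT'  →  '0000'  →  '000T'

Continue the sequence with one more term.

00T0

Find the rightmost character of 000T below T, bump it to the next letter, and reset everything to its right to 0.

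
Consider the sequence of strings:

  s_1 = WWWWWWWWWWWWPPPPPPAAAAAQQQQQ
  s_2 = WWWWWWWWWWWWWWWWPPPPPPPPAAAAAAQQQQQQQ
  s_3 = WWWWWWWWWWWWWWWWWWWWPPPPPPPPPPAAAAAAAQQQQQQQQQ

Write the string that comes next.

WWWWWWWWWWWWWWWWWWWWWWWWPPPPPPPPPPPPAAAAAAAAQQQQQQQQQQQ

Each string has the form W^{4n} P^{2n} A^{n+2} Q^{2n-1}, where the shown terms are n = 3, 4, 5.
At n = 6 the blocks have lengths 24, 12, 8, 11.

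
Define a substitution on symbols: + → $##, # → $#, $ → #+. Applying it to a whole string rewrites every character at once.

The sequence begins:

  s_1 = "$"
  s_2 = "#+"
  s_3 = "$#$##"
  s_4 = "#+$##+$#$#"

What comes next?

Apply φ to #+$##+$#$# symbol by symbol: #→$#, +→$##, $→#+, #→$#, #→$#, +→$##, $→#+, #→$#, $→#+, #→$#; joined: $# $## #+ $# $# $## #+ $# #+ $#.

$#$###+$#$#$###+$##+$#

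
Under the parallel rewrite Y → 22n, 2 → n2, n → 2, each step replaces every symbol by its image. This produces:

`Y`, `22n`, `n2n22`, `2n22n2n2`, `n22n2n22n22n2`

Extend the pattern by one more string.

2n2n22n22n2n22n2n22n2

φ(n22n2n22n22n2) expands symbol-by-symbol to 2 n2 n2 2 n2 2 n2 n2 2 n2 n2 2 n2; joining the 13 pieces gives the next term.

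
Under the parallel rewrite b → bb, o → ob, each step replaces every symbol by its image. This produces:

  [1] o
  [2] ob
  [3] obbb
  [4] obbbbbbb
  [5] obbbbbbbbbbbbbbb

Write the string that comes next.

obbbbbbbbbbbbbbbbbbbbbbbbbbbbbbb

Replace each of the 16 characters of obbbbbbbbbbbbbbb in place — ob bb bb bb bb bb bb bb bb bb bb bb bb bb bb bb — and concatenate.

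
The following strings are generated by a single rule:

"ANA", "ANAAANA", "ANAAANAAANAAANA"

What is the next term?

ANAAANAAANAAANAAANAAANAAANAAANA

Each string is two copies of the previous one joined by 'A'.
So the next term is two copies of ANAAANAAANAAANA with 'A' between the halves.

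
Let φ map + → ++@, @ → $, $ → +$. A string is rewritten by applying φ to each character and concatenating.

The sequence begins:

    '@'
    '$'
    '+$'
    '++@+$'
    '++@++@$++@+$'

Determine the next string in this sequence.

Rewriting each symbol of ++@++@$++@+$: +→++@, +→++@, @→$, +→++@, +→++@, @→$, $→+$, +→++@, +→++@, @→$, +→++@, $→+$, which concatenates to ++@ ++@ $ ++@ ++@ $ +$ ++@ ++@ $ ++@ +$.

++@++@$++@++@$+$++@++@$++@+$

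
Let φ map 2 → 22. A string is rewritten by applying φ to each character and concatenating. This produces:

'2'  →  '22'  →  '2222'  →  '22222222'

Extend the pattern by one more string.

2222222222222222

Expanding 22222222: 2→22, 2→22, 2→22, 2→22, 2→22, 2→22, 2→22, 2→22. Concatenated: 22 22 22 22 22 22 22 22.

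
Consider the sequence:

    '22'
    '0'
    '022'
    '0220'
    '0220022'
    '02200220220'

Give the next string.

022002202200220022

Each term (from the third on) is the previous term followed by the one before it: term 3 = 0·22 = 022.
So term 7 is 02200220220·0220022.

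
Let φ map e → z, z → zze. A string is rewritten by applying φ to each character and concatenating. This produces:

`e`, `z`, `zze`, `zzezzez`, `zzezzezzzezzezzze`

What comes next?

zzezzezzzezzezzzezzezzezzzezzezzzezzezzez

Replace each of the 17 characters of zzezzezzzezzezzze in place — zze zze z zze zze z zze zze zze z zze zze z zze zze zze z — and concatenate.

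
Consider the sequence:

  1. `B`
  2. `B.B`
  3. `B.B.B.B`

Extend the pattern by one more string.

Every step duplicates the string with '.' between the halves.
Doubling B.B.B.B with '.' between the halves:

B.B.B.B.B.B.B.B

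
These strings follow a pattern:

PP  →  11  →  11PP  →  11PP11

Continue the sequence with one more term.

This is a Fibonacci-style word recurrence s(k) = s(k−1)·s(k−2): e.g. 11·PP = 11PP.
So term 5 is 11PP11·11PP.

11PP1111PP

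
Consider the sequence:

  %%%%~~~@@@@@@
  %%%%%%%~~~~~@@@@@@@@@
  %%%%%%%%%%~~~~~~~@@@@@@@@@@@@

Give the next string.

%%%%%%%%%%%%%~~~~~~~~~@@@@@@@@@@@@@@@

The n-th term is 3n-2 %'s then 2n-1 ~'s then 3n @'s, where the shown terms are n = 2, 3, 4.
Setting n = 5 gives 13, 9, 15 characters in each block.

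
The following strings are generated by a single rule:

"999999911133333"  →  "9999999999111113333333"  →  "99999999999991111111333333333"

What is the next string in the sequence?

999999999999999911111111133333333333

The n-th term is 3n+1 9's then 2n-1 1's then 2n+1 3's, where the shown terms are n = 2, 3, 4.
For the next term, n = 5, so the run lengths are 16, 9, 11.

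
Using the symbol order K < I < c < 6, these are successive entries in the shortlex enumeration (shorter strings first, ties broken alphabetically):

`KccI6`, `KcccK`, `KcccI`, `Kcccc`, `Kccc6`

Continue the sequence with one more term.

Treat Kccc6 as a base-4 numeral over the given alphabet and add one, carrying through any trailing 6's.

Kcc6K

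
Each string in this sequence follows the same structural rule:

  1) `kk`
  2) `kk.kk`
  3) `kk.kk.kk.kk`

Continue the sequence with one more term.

s(k+1) = s(k)·.·s(k) — each term doubles the last with '.' between the halves.
So the next term is two copies of kk.kk.kk.kk with '.' between the halves.

kk.kk.kk.kk.kk.kk.kk.kk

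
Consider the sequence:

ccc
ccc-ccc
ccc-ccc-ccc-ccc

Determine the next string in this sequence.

ccc-ccc-ccc-ccc-ccc-ccc-ccc-ccc

Every step duplicates the string with '-' between the halves.
One more doubling of ccc-ccc-ccc-ccc gives the answer.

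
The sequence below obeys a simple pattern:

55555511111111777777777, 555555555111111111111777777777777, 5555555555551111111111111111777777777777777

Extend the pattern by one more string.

Each string has the form 5^{3n} 1^{4n} 7^{3n+3}, where the shown terms are n = 2, 3, 4.
At n = 5 the blocks have lengths 15, 20, 18.

55555555555555511111111111111111111777777777777777777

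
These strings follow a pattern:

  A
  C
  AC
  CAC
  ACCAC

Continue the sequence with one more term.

From term 3 onward, concatenate the second-to-last term with the last: A·C = AC, C·AC = CAC, …
The next term joins CAC and ACCAC.

CACACCAC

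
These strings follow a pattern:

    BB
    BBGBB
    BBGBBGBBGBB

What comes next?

Each string is two copies of the previous one joined by 'G'.
One more doubling of BBGBBGBBGBB gives the answer.

BBGBBGBBGBBGBBGBBGBBGBB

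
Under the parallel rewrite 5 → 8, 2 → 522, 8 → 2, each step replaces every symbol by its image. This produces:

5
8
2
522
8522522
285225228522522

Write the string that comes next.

Replace each of the 15 characters of 285225228522522 in place — 522 2 8 522 522 8 522 522 2 8 522 522 8 522 522 — and concatenate.

522285225228522522285225228522522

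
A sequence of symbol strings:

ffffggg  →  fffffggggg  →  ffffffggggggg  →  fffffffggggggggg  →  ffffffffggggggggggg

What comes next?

fffffffffggggggggggggg

The n-th term is n+2 f's then 2n-1 g's, where the shown terms are n = 2, 3, 4, 5, 6.
Setting n = 7 gives 9, 13 characters in each block.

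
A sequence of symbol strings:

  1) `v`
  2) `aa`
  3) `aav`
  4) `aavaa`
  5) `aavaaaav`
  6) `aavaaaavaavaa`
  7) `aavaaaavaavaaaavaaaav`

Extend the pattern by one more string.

From term 3 onward, concatenate the last term with the second-to-last: aa·v = aav, aav·aa = aavaa, …
So term 8 is aavaaaavaavaaaavaaaav·aavaaaavaavaa.

aavaaaavaavaaaavaaaavaavaaaavaavaa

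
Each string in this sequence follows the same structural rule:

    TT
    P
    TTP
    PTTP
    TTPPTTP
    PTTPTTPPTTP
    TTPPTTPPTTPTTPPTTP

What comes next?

PTTPTTPPTTPTTPPTTPPTTPTTPPTTP

From term 3 onward, concatenate the second-to-last term with the last: TT·P = TTP, P·TTP = PTTP, …
Continuing: PTTPTTPPTTP · TTPPTTPPTTPTTPPTTP gives term 8.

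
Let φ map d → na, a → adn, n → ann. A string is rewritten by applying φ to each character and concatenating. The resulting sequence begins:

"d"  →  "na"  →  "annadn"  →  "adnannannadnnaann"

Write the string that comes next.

Applying the rule to each of the 17 symbols of adnannannadnnaann gives the pieces adn na ann adn ann ann adn ann ann adn na ann ann adn adn ann ann, which concatenate to the answer.

adnnaannadnannannadnannannadnnaannannadnadnannann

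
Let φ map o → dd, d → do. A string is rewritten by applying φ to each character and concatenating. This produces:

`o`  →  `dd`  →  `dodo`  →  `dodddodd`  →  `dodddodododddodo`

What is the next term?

Rewriting the 16 symbols of dodddodododddodo one by one yields do dd do do do dd do dd do dd do do do dd do dd; concatenated:

dodddodododddodddodddodododddodd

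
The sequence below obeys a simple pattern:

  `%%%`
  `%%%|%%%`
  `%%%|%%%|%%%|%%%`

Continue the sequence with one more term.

Every step duplicates the string with '|' between the halves.
Doubling %%%|%%%|%%%|%%% with '|' between the halves:

%%%|%%%|%%%|%%%|%%%|%%%|%%%|%%%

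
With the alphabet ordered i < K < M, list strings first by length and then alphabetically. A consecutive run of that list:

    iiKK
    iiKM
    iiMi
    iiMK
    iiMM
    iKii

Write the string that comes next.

Treat iKii as a base-3 numeral over the given alphabet and add one, carrying through any trailing M's.

iKiK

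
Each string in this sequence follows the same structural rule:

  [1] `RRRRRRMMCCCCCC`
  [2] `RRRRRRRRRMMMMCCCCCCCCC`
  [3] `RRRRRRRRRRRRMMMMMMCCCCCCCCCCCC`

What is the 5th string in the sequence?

Term n consists of 3n+3 R's, followed by 2n M's, followed by 3n+3 C's (n = 1, 2, …).
Setting n = 5 gives 18, 10, 18 characters in each block.

RRRRRRRRRRRRRRRRRRMMMMMMMMMMCCCCCCCCCCCCCCCCCC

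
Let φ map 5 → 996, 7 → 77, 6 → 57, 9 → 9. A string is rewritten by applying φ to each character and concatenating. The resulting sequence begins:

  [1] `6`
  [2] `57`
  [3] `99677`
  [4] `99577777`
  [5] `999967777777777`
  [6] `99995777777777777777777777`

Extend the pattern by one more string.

Applying the rule to each of the 26 symbols of 99995777777777777777777777 gives the pieces 9 9 9 9 996 77 77 77 77 77 77 77 77 77 77 77 77 77 77 77 77 77 77 77 77 77, which concatenate to the answer.

9999996777777777777777777777777777777777777777777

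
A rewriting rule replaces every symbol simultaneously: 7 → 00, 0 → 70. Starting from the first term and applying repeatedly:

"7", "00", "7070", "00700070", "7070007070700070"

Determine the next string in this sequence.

00700070707000700070007070700070

Applying the rule to each of the 16 symbols of 7070007070700070 gives the pieces 00 70 00 70 70 70 00 70 00 70 00 70 70 70 00 70, which concatenate to the answer.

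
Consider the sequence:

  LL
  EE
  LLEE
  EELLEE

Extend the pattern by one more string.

LLEEEELLEE

From term 3 onward, concatenate the second-to-last term with the last: LL·EE = LLEE, EE·LLEE = EELLEE, …
The next term joins LLEE and EELLEE.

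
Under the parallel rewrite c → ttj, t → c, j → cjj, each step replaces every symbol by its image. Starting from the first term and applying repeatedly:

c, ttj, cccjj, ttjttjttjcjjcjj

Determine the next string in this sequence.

cccjjcccjjcccjjttjcjjcjjttjcjjcjj

Replace each of the 15 characters of ttjttjttjcjjcjj in place — c c cjj c c cjj c c cjj ttj cjj cjj ttj cjj cjj — and concatenate.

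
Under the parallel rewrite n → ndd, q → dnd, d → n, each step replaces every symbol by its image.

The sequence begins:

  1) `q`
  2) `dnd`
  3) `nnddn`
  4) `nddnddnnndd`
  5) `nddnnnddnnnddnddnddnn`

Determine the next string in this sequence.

nddnnnddnddnddnnnddnddnddnnnddnnnddnnnddndd

Applying the rule to each of the 21 symbols of nddnnnddnnnddnddnddnn gives the pieces ndd n n ndd ndd ndd n n ndd ndd ndd n n ndd n n ndd n n ndd ndd, which concatenate to the answer.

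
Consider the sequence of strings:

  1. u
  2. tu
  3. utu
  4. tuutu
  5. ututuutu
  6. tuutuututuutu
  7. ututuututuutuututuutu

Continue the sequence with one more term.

Each term (from the third on) is the two preceding terms concatenated in order: term 3 = u·tu = utu.
The next term joins tuutuututuutu and ututuututuutuututuutu.

tuutuututuutuututuututuutuututuutu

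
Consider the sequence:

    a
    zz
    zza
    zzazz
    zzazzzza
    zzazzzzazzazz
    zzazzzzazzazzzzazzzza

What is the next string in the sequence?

This is a Fibonacci-style word recurrence s(k) = s(k−1)·s(k−2): e.g. zz·a = zza.
So term 8 is zzazzzzazzazzzzazzzza·zzazzzzazzazz.

zzazzzzazzazzzzazzzzazzazzzzazzazz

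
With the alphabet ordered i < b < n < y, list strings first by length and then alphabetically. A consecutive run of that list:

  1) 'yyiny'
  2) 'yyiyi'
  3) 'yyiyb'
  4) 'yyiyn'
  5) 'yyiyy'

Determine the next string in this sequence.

The successor of yyiyy increments the rightmost position that isn't already y and resets every position after it to i.

yybii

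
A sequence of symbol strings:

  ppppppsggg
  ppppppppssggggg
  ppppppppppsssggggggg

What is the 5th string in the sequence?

ppppppppppppppsssssggggggggggg

Reading off run lengths: p runs 6, 8, 10; s runs 1, 2, 3; g runs 3, 5, 7 — each is linear in n, where the shown terms are n = 2, 3, 4.
Setting n = 6 gives 14, 5, 11 characters in each block.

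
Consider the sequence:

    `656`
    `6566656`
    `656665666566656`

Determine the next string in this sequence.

Every step duplicates the string with '6' between the halves.
Doubling 656665666566656 with '6' between the halves:

6566656665666566656665666566656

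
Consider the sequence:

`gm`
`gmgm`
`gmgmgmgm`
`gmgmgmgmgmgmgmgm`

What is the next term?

gmgmgmgmgmgmgmgmgmgmgmgmgmgmgmgm

Each string is two copies of the previous one concatenated.
One more doubling of gmgmgmgmgmgmgmgm gives the answer.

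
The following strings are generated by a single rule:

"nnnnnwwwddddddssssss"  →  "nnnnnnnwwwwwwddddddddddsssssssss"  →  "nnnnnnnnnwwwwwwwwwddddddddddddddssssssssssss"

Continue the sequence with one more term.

nnnnnnnnnnnwwwwwwwwwwwwddddddddddddddddddsssssssssssssss

Each string has the form n^{2n+3} w^{3n} d^{4n+2} s^{3n+3} (n = 1, 2, …).
For the next term, n = 4, so the run lengths are 11, 12, 18, 15.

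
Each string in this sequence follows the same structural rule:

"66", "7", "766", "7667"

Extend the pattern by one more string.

7667766

Each term (from the third on) is the previous term followed by the one before it: term 3 = 7·66 = 766.
So term 5 is 7667·766.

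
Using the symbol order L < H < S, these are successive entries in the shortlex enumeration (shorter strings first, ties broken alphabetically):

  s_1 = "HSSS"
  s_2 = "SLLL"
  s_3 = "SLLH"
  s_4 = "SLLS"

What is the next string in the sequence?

The successor of SLLS increments the rightmost position that isn't already S and resets every position after it to L.

SLHL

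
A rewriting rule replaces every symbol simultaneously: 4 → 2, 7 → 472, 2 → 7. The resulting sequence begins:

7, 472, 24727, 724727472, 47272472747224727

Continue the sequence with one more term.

2472747272472747224727724727472

Replace each of the 17 characters of 47272472747224727 in place — 2 472 7 472 7 2 472 7 472 2 472 7 7 2 472 7 472 — and concatenate.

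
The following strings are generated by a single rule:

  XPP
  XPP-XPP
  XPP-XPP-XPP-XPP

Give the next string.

Each string is two copies of the previous one joined by '-'.
So the next term is two copies of XPP-XPP-XPP-XPP with '-' between the halves.

XPP-XPP-XPP-XPP-XPP-XPP-XPP-XPP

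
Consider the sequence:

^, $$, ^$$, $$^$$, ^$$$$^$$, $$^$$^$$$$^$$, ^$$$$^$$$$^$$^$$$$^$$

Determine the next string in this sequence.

From term 3 onward, concatenate the second-to-last term with the last: ^·$$ = ^$$, $$·^$$ = $$^$$, …
So term 8 is $$^$$^$$$$^$$·^$$$$^$$$$^$$^$$$$^$$.

$$^$$^$$$$^$$^$$$$^$$$$^$$^$$$$^$$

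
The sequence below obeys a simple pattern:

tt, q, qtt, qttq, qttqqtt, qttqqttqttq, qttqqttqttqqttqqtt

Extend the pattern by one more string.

qttqqttqttqqttqqttqttqqttqttq

This is a Fibonacci-style word recurrence s(k) = s(k−1)·s(k−2): e.g. q·tt = qtt.
So term 8 is qttqqttqttqqttqqtt·qttqqttqttq.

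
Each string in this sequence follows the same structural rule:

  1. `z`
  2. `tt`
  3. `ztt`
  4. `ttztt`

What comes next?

From term 3 onward, concatenate the second-to-last term with the last: z·tt = ztt, tt·ztt = ttztt, …
Continuing: ztt · ttztt gives term 5.

zttttztt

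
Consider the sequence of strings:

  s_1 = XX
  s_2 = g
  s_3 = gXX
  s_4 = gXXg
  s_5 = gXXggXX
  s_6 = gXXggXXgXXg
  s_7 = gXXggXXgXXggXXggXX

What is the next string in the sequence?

This is a Fibonacci-style word recurrence s(k) = s(k−1)·s(k−2): e.g. g·XX = gXX.
So term 8 is gXXggXXgXXggXXggXX·gXXggXXgXXg.

gXXggXXgXXggXXggXXgXXggXXgXXg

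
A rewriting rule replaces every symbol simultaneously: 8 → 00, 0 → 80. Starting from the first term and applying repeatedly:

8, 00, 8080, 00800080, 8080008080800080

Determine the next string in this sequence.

00800080808000800080008080800080

Replace each of the 16 characters of 8080008080800080 in place — 00 80 00 80 80 80 00 80 00 80 00 80 80 80 00 80 — and concatenate.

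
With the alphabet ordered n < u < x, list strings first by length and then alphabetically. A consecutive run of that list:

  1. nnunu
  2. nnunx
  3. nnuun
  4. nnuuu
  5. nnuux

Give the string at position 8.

Stepping forward 3 times from nnuux: nnuux → nnuxn → nnuxu, then the target.

nnuxx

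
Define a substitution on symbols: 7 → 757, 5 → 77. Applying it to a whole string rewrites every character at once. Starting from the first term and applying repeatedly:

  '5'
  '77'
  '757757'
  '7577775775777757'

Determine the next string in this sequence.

Applying the rule to each of the 16 symbols of 7577775775777757 gives the pieces 757 77 757 757 757 757 77 757 757 77 757 757 757 757 77 757, which concatenate to the answer.

75777757757757757777577577775775775775777757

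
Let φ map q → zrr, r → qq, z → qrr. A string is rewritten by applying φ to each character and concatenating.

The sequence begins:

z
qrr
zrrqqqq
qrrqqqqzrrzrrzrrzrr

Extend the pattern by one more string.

zrrqqqqzrrzrrzrrzrrqrrqqqqqrrqqqqqrrqqqqqrrqqqq

φ(qrrqqqqzrrzrrzrrzrr) expands symbol-by-symbol to zrr qq qq zrr zrr zrr zrr qrr qq qq qrr qq qq qrr qq qq qrr qq qq; joining the 19 pieces gives the next term.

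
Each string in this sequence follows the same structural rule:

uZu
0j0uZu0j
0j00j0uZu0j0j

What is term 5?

0j00j00j00j0uZu0j0j0j0j

s(k+1) = 0j0·s(k)·0j, so each term gains 0j0 as a prefix and 0j as a suffix.
From 0j00j0uZu0j0j, 2 further steps: 0j00j0uZu0j0j → 0j00j00j0uZu0j0j0j → (answer).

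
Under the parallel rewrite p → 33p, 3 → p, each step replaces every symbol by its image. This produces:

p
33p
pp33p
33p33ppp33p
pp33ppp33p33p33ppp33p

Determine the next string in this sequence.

33p33ppp33p33p33ppp33ppp33ppp33p33p33ppp33p

φ(pp33ppp33p33p33ppp33p) expands symbol-by-symbol to 33p 33p p p 33p 33p 33p p p 33p p p 33p p p 33p 33p 33p p p 33p; joining the 21 pieces gives the next term.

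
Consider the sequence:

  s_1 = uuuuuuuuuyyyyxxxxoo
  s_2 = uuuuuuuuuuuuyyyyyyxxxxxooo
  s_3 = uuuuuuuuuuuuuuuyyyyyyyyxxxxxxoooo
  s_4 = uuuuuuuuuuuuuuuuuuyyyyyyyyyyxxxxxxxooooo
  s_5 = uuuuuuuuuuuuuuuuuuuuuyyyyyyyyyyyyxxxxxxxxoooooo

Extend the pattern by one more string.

uuuuuuuuuuuuuuuuuuuuuuuuyyyyyyyyyyyyyyxxxxxxxxxooooooo

The n-th term is 3n+3 u's then 2n y's then n+2 x's then n o's, where the shown terms are n = 2, 3, 4, 5, 6.
For the next term, n = 7, so the run lengths are 24, 14, 9, 7.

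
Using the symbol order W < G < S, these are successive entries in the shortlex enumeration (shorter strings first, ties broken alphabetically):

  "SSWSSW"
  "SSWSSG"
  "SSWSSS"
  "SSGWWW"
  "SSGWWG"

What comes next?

SSGWWS

Find the rightmost character of SSGWWG below S, bump it to the next letter, and reset everything to its right to W.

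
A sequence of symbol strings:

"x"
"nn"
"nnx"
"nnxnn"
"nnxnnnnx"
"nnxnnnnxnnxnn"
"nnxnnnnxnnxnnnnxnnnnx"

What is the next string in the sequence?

nnxnnnnxnnxnnnnxnnnnxnnxnnnnxnnxnn

Each term (from the third on) is the previous term followed by the one before it: term 3 = nn·x = nnx.
The next term joins nnxnnnnxnnxnnnnxnnnnx and nnxnnnnxnnxnn.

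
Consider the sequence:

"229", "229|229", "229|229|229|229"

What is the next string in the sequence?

229|229|229|229|229|229|229|229

Each string is two copies of the previous one joined by '|'.
So the next term is two copies of 229|229|229|229 with '|' between the halves.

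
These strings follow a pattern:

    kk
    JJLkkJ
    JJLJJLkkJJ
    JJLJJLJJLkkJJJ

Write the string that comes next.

JJLJJLJJLJJLkkJJJJ

Every step adds JJL to the front and J to the end of the previous string.
One more step from JJLJJLJJLkkJJJ gives the answer.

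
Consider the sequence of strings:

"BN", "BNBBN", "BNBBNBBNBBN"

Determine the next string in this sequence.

BNBBNBBNBBNBBNBBNBBNBBN

s(k+1) = s(k)·B·s(k) — each term doubles the last with 'B' between the halves.
So the next term is two copies of BNBBNBBNBBN with 'B' between the halves.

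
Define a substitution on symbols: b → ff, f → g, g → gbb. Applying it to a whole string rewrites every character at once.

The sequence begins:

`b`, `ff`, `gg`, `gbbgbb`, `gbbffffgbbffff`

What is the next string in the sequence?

Rewriting the 14 symbols of gbbffffgbbffff one by one yields gbb ff ff g g g g gbb ff ff g g g g; concatenated:

gbbffffgggggbbffffgggg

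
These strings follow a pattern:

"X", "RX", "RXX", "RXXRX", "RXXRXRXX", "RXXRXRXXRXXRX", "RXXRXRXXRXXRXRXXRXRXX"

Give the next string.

This is a Fibonacci-style word recurrence s(k) = s(k−1)·s(k−2): e.g. RX·X = RXX.
Continuing: RXXRXRXXRXXRXRXXRXRXX · RXXRXRXXRXXRX gives term 8.

RXXRXRXXRXXRXRXXRXRXXRXXRXRXXRXXRX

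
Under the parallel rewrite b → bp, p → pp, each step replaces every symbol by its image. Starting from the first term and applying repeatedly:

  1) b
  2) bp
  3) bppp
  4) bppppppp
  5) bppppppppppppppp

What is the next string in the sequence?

Rewriting the 16 symbols of bppppppppppppppp one by one yields bp pp pp pp pp pp pp pp pp pp pp pp pp pp pp pp; concatenated:

bppppppppppppppppppppppppppppppp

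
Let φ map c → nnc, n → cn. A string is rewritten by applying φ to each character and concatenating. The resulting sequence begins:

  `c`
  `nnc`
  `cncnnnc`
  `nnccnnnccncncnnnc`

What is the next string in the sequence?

cncnnncnnccncncnnncnnccnnnccnnnccncncnnnc

φ(nnccnnnccncncnnnc) expands symbol-by-symbol to cn cn nnc nnc cn cn cn nnc nnc cn nnc cn nnc cn cn cn nnc; joining the 17 pieces gives the next term.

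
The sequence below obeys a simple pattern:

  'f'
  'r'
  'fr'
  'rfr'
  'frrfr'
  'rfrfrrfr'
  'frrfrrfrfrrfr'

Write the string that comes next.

Each term (from the third on) is the two preceding terms concatenated in order: term 3 = f·r = fr.
So term 8 is rfrfrrfr·frrfrrfrfrrfr.

rfrfrrfrfrrfrrfrfrrfr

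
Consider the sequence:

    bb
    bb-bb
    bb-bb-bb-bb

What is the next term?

Every step duplicates the string with '-' between the halves.
So the next term is two copies of bb-bb-bb-bb with '-' between the halves.

bb-bb-bb-bb-bb-bb-bb-bb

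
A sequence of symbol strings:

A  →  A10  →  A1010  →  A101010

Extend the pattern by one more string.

A10101010

Each term is the previous one with 10 appended.
So the next term is A101010·10.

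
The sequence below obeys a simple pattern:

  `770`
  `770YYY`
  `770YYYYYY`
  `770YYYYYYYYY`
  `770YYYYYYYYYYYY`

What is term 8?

770YYYYYYYYYYYYYYYYYYYYY

Each term is the previous one with YYY appended.
From 770YYYYYYYYYYYY, 3 further steps: 770YYYYYYYYYYYY → 770YYYYYYYYYYYYYYY → 770YYYYYYYYYYYYYYYYYY → (answer).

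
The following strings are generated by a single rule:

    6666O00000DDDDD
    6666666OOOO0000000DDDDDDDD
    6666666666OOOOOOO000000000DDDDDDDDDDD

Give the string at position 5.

6666666666666666OOOOOOOOOOOOO0000000000000DDDDDDDDDDDDDDDDD

Term n consists of 3n+1 6's, followed by 3n-2 O's, followed by 2n+3 0's, followed by 3n+2 D's (n = 1, 2, …).
At n = 5 the blocks have lengths 16, 13, 13, 17.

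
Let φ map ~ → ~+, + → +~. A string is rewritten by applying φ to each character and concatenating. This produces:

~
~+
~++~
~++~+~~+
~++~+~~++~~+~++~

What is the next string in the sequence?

Rewriting the 16 symbols of ~++~+~~++~~+~++~ one by one yields ~+ +~ +~ ~+ +~ ~+ ~+ +~ +~ ~+ ~+ +~ ~+ +~ +~ ~+; concatenated:

~++~+~~++~~+~++~+~~+~++~~++~+~~+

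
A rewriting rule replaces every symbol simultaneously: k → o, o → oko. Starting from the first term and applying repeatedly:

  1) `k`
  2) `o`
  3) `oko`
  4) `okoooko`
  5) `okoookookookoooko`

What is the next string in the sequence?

okoookookookoookookoookookoookookookoooko

Replace each of the 17 characters of okoookookookoooko in place — oko o oko oko oko o oko oko o oko oko o oko oko oko o oko — and concatenate.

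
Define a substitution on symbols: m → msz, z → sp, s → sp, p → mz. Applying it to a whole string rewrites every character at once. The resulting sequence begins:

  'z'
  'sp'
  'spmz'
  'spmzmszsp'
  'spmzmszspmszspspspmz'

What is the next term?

Rewriting the 20 symbols of spmzmszspmszspspspmz one by one yields sp mz msz sp msz sp sp sp mz msz sp sp sp mz sp mz sp mz msz sp; concatenated:

spmzmszspmszspspspmzmszspspspmzspmzspmzmszsp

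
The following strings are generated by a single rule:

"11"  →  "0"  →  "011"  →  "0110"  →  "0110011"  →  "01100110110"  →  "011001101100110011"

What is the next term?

This is a Fibonacci-style word recurrence s(k) = s(k−1)·s(k−2): e.g. 0·11 = 011.
So term 8 is 011001101100110011·01100110110.

01100110110011001101100110110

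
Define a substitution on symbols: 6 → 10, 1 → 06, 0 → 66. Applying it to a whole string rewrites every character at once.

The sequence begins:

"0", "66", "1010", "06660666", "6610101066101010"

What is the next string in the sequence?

10100666066606661010066606660666

φ(6610101066101010) expands symbol-by-symbol to 10 10 06 66 06 66 06 66 10 10 06 66 06 66 06 66; joining the 16 pieces gives the next term.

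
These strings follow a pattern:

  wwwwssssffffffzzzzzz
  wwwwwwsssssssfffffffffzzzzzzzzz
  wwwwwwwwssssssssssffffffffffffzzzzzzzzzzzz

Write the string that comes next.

wwwwwwwwwwsssssssssssssfffffffffffffffzzzzzzzzzzzzzzz

Each string has the form w^{2n} s^{3n-2} f^{3n} z^{3n}, where the shown terms are n = 2, 3, 4.
Setting n = 5 gives 10, 13, 15, 15 characters in each block.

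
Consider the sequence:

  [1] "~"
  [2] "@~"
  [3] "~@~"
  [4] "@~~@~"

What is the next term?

This is a Fibonacci-style word recurrence s(k) = s(k−2)·s(k−1): e.g. ~·@~ = ~@~.
The next term joins ~@~ and @~~@~.

~@~@~~@~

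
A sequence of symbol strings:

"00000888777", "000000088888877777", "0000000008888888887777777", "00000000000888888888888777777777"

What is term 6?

0000000000000008888888888888888887777777777777

Each string has the form 0^{2n+3} 8^{3n} 7^{2n+1} (n = 1, 2, …).
Setting n = 6 gives 15, 18, 13 characters in each block.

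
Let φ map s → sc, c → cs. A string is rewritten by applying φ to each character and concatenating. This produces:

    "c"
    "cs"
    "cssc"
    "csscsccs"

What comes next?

csscsccssccscssc

Expanding csscsccs: c→cs, s→sc, s→sc, c→cs, s→sc, c→cs, c→cs, s→sc. Concatenated: cs sc sc cs sc cs cs sc.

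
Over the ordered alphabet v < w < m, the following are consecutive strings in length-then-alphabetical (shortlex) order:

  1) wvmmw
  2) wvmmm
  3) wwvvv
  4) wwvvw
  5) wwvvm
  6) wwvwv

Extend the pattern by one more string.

wwvww

Find the rightmost character of wwvwv below m, bump it to the next letter, and reset everything to its right to v.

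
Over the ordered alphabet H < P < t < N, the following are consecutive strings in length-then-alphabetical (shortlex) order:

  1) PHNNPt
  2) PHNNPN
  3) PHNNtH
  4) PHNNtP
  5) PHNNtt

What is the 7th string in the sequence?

Advancing 2 positions from PHNNtt through PHNNtt → PHNNtN reaches term 7.

PHNNNH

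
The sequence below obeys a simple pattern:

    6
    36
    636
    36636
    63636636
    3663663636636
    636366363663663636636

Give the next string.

3663663636636636366363663663636636

This is a Fibonacci-style word recurrence s(k) = s(k−2)·s(k−1): e.g. 6·36 = 636.
Continuing: 3663663636636 · 636366363663663636636 gives term 8.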